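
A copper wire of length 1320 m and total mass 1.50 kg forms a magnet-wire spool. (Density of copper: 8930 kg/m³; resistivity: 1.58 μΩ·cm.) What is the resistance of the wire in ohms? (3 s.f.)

164 Ω

ρ = 1.58 μΩ·cm = 1.58×10^-8 Ω·m
A = m/(density·L) = 1.5/(8930×1320) = 1.2725e-07 m²
R = ρL/A = (1.58×10^-8)(1320)/(1.2725e-07) = 164 Ω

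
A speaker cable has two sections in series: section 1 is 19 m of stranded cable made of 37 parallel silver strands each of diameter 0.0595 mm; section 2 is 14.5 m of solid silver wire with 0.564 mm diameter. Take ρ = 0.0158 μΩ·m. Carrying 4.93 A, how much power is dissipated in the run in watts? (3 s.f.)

93.2 W

ρ = 0.0158 μΩ·m = 1.58×10^-8 Ω·m
Section 1: A_strand = π(2.9750e-05)² = 2.781e-09 m²; R₁ = ρL/(N·A_s) = (1.58×10^-8)(19)/(37×2.781e-09) = 2.918 Ω
Section 2: A = π(d/2)² = π(2.8200e-04 m)² = 2.498e-07 m²
R₂ = (1.58×10^-8)(14.5)/(2.498e-07) = 0.917 Ω
R = R₁ + R₂ = 3.835 Ω
P = I²R = (4.93)² × 3.835 = 93.2 W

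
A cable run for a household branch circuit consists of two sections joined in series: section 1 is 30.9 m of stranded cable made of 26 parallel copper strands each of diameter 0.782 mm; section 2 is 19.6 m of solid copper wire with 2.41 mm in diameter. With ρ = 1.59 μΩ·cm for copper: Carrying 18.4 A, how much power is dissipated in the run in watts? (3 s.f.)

36.4 W

ρ = 1.59 μΩ·cm = 1.59×10^-8 Ω·m
Section 1: A_strand = π(3.9100e-04)² = 4.803e-07 m²; R₁ = ρL/(N·A_s) = (1.59×10^-8)(30.9)/(26×4.803e-07) = 0.03934 Ω
Section 2: A = π(d/2)² = π(1.2050e-03 m)² = 4.562e-06 m²
R₂ = (1.59×10^-8)(19.6)/(4.562e-06) = 0.06832 Ω
R = R₁ + R₂ = 0.1077 Ω
P = I²R = (18.4)² × 0.1077 = 36.4 W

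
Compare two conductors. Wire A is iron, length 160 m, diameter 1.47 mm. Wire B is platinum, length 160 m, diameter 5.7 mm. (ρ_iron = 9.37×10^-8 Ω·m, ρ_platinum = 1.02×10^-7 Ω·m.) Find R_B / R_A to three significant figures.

R ∝ ρL/d², so R_B/R_A = (ρ_B/ρ_A) × (d_A/d_B)²
= (1.02×10^-7/9.37×10^-8) × (1.47/5.7)² = 0.0724

0.0724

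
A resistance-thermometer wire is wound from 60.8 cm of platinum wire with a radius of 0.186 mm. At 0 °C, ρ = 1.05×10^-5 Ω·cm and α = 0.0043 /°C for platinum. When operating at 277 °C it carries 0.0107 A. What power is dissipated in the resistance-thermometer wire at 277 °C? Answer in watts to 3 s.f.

1.47×10^-4 W

ρ = 1.05×10^-5 Ω·cm = 1.05×10^-7 Ω·m
A = πr² = π(1.8600e-04 m)² = 1.087e-07 m²
R₍0₎ = ρL/A = (1.05×10^-7)(0.608)/(1.087e-07) = 0.5874 Ω
R₍277₎ = R₍0₎(1 + αΔT) = 0.5874 × (1 + 0.0043×277) = 1.287 Ω
P = I²R = (0.0107)² × 1.287 = 1.47×10^-4 W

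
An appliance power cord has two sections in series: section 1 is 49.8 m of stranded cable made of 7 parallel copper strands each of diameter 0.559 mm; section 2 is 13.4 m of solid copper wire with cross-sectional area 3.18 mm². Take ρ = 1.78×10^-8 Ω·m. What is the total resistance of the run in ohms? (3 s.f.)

Section 1: A_strand = π(2.7950e-04)² = 2.454e-07 m²; R₁ = ρL/(N·A_s) = (1.78×10^-8)(49.8)/(7×2.454e-07) = 0.516 Ω
Section 2: A = 3.18 mm² = 3.180e-06 m²
R₂ = (1.78×10^-8)(13.4)/(3.180e-06) = 0.07501 Ω
R = R₁ + R₂ = 0.591 Ω

0.591 Ω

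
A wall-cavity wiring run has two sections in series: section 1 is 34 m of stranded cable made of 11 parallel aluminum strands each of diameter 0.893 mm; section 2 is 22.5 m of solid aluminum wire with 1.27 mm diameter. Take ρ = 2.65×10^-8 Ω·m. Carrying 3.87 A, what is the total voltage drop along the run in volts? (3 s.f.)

Section 1: A_strand = π(4.4650e-04)² = 6.263e-07 m²; R₁ = ρL/(N·A_s) = (2.65×10^-8)(34)/(11×6.263e-07) = 0.1308 Ω
Section 2: A = π(d/2)² = π(6.3500e-04 m)² = 1.267e-06 m²
R₂ = (2.65×10^-8)(22.5)/(1.267e-06) = 0.4707 Ω
R = R₁ + R₂ = 0.6015 Ω
V = IR = 3.87 × 0.6015 = 2.33 V

2.33 V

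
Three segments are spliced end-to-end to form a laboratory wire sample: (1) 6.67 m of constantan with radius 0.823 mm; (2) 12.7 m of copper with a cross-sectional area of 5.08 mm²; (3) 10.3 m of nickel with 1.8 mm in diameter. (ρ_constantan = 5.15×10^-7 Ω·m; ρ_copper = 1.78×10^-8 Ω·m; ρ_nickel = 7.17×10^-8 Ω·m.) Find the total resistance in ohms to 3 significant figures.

Seg 1: A = πr² = π(8.2300e-04 m)² = 2.128e-06 m²
R_1 = (5.15×10^-7)(6.67)/(2.128e-06) = 1.614 Ω
Seg 2: A = 5.08 mm² = 5.080e-06 m²
R_2 = (1.78×10^-8)(12.7)/(5.080e-06) = 0.0445 Ω
Seg 3: A = π(d/2)² = π(9.0000e-04 m)² = 2.545e-06 m²
R_3 = (7.17×10^-8)(10.3)/(2.545e-06) = 0.2902 Ω
R_total = R_1 + R_2 + R_3 = 1.95 Ω

1.95 Ω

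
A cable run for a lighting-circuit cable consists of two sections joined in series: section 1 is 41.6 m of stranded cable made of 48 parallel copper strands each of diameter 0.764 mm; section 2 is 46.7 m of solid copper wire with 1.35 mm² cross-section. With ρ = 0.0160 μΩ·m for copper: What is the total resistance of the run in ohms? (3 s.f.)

0.584 Ω

ρ = 0.0160 μΩ·m = 1.60×10^-8 Ω·m
Section 1: A_strand = π(3.8200e-04)² = 4.584e-07 m²; R₁ = ρL/(N·A_s) = (1.60×10^-8)(41.6)/(48×4.584e-07) = 0.03025 Ω
Section 2: A = 1.35 mm² = 1.350e-06 m²
R₂ = (1.60×10^-8)(46.7)/(1.350e-06) = 0.5535 Ω
R = R₁ + R₂ = 0.584 Ω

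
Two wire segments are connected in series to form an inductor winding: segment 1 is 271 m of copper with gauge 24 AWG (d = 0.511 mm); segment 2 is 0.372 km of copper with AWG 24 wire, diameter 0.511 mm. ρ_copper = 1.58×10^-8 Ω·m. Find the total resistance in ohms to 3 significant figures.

Segment 1: A = π(0.511/2 mm)² = π(2.5550e-04 m)² = 2.051e-07 m²
R₁ = ρL/A = (1.58×10^-8)(271)/(2.051e-07) = 20.88 Ω
Segment 2: A = π(0.511/2 mm)² = π(2.5550e-04 m)² = 2.051e-07 m²
R₂ = (1.58×10^-8)(372)/(2.051e-07) = 28.66 Ω
R = R₁ + R₂ = 49.5 Ω

49.5 Ω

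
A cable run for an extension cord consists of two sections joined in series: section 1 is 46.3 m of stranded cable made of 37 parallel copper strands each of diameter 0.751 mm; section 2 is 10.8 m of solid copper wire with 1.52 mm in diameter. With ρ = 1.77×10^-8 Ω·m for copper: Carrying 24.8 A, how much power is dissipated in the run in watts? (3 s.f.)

Section 1: A_strand = π(3.7550e-04)² = 4.430e-07 m²; R₁ = ρL/(N·A_s) = (1.77×10^-8)(46.3)/(37×4.430e-07) = 0.05 Ω
Section 2: A = π(d/2)² = π(7.6000e-04 m)² = 1.815e-06 m²
R₂ = (1.77×10^-8)(10.8)/(1.815e-06) = 0.1053 Ω
R = R₁ + R₂ = 0.1553 Ω
P = I²R = (24.8)² × 0.1553 = 95.5 W

95.5 W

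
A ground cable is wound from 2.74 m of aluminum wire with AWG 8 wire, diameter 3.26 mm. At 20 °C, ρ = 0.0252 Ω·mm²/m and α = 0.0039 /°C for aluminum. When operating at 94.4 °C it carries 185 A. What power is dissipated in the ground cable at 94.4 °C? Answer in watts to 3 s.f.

365 W

ρ = 0.0252 Ω·mm²/m = 2.52×10^-8 Ω·m
A = π(3.26/2 mm)² = π(1.6300e-03 m)² = 8.347e-06 m²
R₍20₎ = ρL/A = (2.52×10^-8)(2.74)/(8.347e-06) = 0.008272 Ω
R₍94.4₎ = R₍20₎(1 + αΔT) = 0.008272 × (1 + 0.0039×74.4) = 0.01067 Ω
P = I²R = (185)² × 0.01067 = 365 W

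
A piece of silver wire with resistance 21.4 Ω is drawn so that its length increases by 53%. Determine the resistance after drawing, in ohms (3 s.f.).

50.1 Ω

k = 1 + 53/100 = 1.53; volume constant ⇒ A' = A/k, so R' = k²R.
R' = 2.341 × 21.4 = 50.1 Ω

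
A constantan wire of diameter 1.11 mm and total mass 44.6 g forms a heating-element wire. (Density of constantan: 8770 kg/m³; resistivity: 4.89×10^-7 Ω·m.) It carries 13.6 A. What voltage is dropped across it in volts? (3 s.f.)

A = π(d/2)² = π(5.5500e-04 m)² = 9.6769e-07 m²
L = m/(density·A) = 0.0446/(8770×9.6769e-07) = 5.255 m
R = ρL/A = (4.89×10^-7)(5.255)/(9.6769e-07) = 2.656 Ω
V = IR = 13.6 × 2.656 = 36.1 V

36.1 V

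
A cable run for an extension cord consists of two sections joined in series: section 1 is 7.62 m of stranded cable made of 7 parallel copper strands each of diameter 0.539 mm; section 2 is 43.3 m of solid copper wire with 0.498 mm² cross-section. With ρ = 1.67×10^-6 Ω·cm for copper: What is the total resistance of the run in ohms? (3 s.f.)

ρ = 1.67×10^-6 Ω·cm = 1.67×10^-8 Ω·m
Section 1: A_strand = π(2.6950e-04)² = 2.282e-07 m²; R₁ = ρL/(N·A_s) = (1.67×10^-8)(7.62)/(7×2.282e-07) = 0.07967 Ω
Section 2: A = 0.498 mm² = 4.980e-07 m²
R₂ = (1.67×10^-8)(43.3)/(4.980e-07) = 1.452 Ω
R = R₁ + R₂ = 1.53 Ω

1.53 Ω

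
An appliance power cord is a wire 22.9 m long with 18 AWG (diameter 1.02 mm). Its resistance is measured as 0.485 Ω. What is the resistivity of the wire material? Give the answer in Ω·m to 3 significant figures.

1.73×10^-8 Ω·m

A = π(1.02/2 mm)² = π(5.1000e-04 m)² = 8.171e-07 m²
ρ = RA/L = (0.485)(8.171e-07)/(22.9) = 1.73×10^-8 Ω·m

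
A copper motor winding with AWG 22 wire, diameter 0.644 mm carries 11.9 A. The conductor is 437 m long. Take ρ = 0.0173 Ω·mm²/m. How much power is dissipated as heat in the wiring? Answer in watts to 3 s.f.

ρ = 0.0173 Ω·mm²/m = 1.73×10^-8 Ω·m
A = π(0.644/2 mm)² = π(3.2200e-04 m)² = 3.257e-07 m²
R = ρL/A = (1.73×10^-8)(437)/(3.257e-07) = 23.21 Ω
P = I²R = (11.9)² × 23.21 = 3290 W

3290 W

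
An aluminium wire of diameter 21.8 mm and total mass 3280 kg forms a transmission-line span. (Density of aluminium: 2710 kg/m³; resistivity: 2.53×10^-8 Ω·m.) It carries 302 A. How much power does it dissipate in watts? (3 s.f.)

20000 W

A = π(d/2)² = π(1.0900e-02 m)² = 3.7325e-04 m²
L = m/(density·A) = 3280/(2710×3.7325e-04) = 3243 m
R = ρL/A = (2.53×10^-8)(3243)/(3.7325e-04) = 0.2198 Ω
P = I²R = (302)² × 0.2198 = 20000 W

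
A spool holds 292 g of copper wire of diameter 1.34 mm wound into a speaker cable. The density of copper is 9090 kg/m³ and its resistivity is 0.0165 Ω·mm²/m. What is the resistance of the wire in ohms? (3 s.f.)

ρ = 0.0165 Ω·mm²/m = 1.65×10^-8 Ω·m
A = π(d/2)² = π(6.7000e-04 m)² = 1.4103e-06 m²
L = m/(density·A) = 0.292/(9090×1.4103e-06) = 22.78 m
R = ρL/A = (1.65×10^-8)(22.78)/(1.4103e-06) = 0.267 Ω

0.267 Ω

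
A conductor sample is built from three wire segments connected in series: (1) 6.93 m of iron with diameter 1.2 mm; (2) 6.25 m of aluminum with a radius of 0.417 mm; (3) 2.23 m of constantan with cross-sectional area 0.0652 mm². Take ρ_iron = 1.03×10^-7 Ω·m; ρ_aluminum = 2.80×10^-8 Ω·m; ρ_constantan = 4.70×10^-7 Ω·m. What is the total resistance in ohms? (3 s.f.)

Seg 1: A = π(d/2)² = π(6.0000e-04 m)² = 1.131e-06 m²
R_1 = (1.03×10^-7)(6.93)/(1.131e-06) = 0.6311 Ω
Seg 2: A = πr² = π(4.1700e-04 m)² = 5.463e-07 m²
R_2 = (2.80×10^-8)(6.25)/(5.463e-07) = 0.3203 Ω
Seg 3: A = 0.0652 mm² = 6.520e-08 m²
R_3 = (4.70×10^-7)(2.23)/(6.520e-08) = 16.08 Ω
R_total = R_1 + R_2 + R_3 = 17.0 Ω

17.0 Ω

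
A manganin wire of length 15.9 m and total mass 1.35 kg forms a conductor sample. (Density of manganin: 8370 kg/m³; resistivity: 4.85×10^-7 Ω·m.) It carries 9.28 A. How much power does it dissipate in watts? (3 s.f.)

65.5 W

A = m/(density·L) = 1.35/(8370×15.9) = 1.0144e-05 m²
R = ρL/A = (4.85×10^-7)(15.9)/(1.0144e-05) = 0.7602 Ω
P = I²R = (9.28)² × 0.7602 = 65.5 W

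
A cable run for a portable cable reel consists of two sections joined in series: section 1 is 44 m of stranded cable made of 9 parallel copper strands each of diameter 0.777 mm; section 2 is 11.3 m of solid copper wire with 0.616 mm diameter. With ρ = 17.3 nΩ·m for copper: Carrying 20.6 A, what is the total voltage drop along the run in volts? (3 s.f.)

17.2 V

ρ = 17.3 nΩ·m = 1.73×10^-8 Ω·m
Section 1: A_strand = π(3.8850e-04)² = 4.742e-07 m²; R₁ = ρL/(N·A_s) = (1.73×10^-8)(44)/(9×4.742e-07) = 0.1784 Ω
Section 2: A = π(d/2)² = π(3.0800e-04 m)² = 2.980e-07 m²
R₂ = (1.73×10^-8)(11.3)/(2.980e-07) = 0.656 Ω
R = R₁ + R₂ = 0.8343 Ω
V = IR = 20.6 × 0.8343 = 17.2 V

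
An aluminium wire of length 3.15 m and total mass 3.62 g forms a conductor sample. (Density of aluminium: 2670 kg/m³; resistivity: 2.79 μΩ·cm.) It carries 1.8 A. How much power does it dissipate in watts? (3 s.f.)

0.662 W

ρ = 2.79 μΩ·cm = 2.79×10^-8 Ω·m
A = m/(density·L) = 0.00362/(2670×3.15) = 4.3041e-07 m²
R = ρL/A = (2.79×10^-8)(3.15)/(4.3041e-07) = 0.2042 Ω
P = I²R = (1.8)² × 0.2042 = 0.662 W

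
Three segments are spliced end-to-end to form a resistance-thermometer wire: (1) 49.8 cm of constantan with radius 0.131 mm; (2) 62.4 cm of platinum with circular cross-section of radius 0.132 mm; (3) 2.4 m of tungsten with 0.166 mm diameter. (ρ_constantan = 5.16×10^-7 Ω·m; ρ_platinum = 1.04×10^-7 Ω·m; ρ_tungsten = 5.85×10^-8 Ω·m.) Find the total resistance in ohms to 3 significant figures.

12.4 Ω

Seg 1: A = πr² = π(1.3100e-04 m)² = 5.391e-08 m²
R_1 = (5.16×10^-7)(0.498)/(5.391e-08) = 4.766 Ω
Seg 2: A = πr² = π(1.3200e-04 m)² = 5.474e-08 m²
R_2 = (1.04×10^-7)(0.624)/(5.474e-08) = 1.186 Ω
Seg 3: A = π(d/2)² = π(8.3000e-05 m)² = 2.164e-08 m²
R_3 = (5.85×10^-8)(2.4)/(2.164e-08) = 6.487 Ω
R_total = R_1 + R_2 + R_3 = 12.4 Ω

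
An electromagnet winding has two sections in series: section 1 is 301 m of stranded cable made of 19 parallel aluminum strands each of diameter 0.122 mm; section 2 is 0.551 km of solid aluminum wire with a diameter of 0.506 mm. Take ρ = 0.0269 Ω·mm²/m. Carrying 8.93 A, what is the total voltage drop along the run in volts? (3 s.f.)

ρ = 0.0269 Ω·mm²/m = 2.69×10^-8 Ω·m
Section 1: A_strand = π(6.1000e-05)² = 1.169e-08 m²; R₁ = ρL/(N·A_s) = (2.69×10^-8)(301)/(19×1.169e-08) = 36.45 Ω
Section 2: A = π(d/2)² = π(2.5300e-04 m)² = 2.011e-07 m²
R₂ = (2.69×10^-8)(551)/(2.011e-07) = 73.71 Ω
R = R₁ + R₂ = 110.2 Ω
V = IR = 8.93 × 110.2 = 984 V

984 V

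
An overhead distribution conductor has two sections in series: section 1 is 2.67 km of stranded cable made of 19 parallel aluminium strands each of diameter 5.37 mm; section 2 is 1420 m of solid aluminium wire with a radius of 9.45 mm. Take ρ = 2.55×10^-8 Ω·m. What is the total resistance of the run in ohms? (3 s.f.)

0.287 Ω

Section 1: A_strand = π(2.6850e-03)² = 2.265e-05 m²; R₁ = ρL/(N·A_s) = (2.55×10^-8)(2670)/(19×2.265e-05) = 0.1582 Ω
Section 2: A = πr² = π(9.4500e-03 m)² = 2.806e-04 m²
R₂ = (2.55×10^-8)(1420)/(2.806e-04) = 0.1291 Ω
R = R₁ + R₂ = 0.287 Ω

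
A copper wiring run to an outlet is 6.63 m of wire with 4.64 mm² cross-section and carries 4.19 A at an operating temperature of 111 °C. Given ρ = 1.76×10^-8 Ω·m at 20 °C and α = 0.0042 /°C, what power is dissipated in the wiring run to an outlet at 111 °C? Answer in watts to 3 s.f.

0.610 W

A = 4.64 mm² = 4.640e-06 m²
R₍20₎ = ρL/A = (1.76×10^-8)(6.63)/(4.640e-06) = 0.02515 Ω
R₍111₎ = R₍20₎(1 + αΔT) = 0.02515 × (1 + 0.0042×91) = 0.03476 Ω
P = I²R = (4.19)² × 0.03476 = 0.610 W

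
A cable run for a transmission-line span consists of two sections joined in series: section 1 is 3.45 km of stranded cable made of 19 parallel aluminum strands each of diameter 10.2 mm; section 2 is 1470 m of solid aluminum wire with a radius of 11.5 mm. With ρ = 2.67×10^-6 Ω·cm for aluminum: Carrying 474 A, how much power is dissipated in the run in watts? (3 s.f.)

34600 W

ρ = 2.67×10^-6 Ω·cm = 2.67×10^-8 Ω·m
Section 1: A_strand = π(5.1000e-03)² = 8.171e-05 m²; R₁ = ρL/(N·A_s) = (2.67×10^-8)(3450)/(19×8.171e-05) = 0.05933 Ω
Section 2: A = πr² = π(1.1500e-02 m)² = 4.155e-04 m²
R₂ = (2.67×10^-8)(1470)/(4.155e-04) = 0.09447 Ω
R = R₁ + R₂ = 0.1538 Ω
P = I²R = (474)² × 0.1538 = 34600 W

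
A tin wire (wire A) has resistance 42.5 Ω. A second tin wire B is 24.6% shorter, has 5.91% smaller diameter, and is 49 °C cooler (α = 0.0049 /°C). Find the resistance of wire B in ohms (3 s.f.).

27.5 Ω

R ∝ ρL/d² with ρ ∝ (1+αΔT), so R_B/R_A = (1 − 24.6/100) × (1 − 5.91/100)⁻² × (1 − 0.0049×49)
= 0.754 × 1.13 × 0.7599 = 0.6472
R_B = 0.6472 × 42.5 = 27.5 Ω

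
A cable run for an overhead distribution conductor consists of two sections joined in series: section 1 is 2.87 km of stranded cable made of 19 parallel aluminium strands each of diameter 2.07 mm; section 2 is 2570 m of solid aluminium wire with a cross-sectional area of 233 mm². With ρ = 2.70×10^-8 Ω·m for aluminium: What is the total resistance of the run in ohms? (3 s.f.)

1.51 Ω

Section 1: A_strand = π(1.0350e-03)² = 3.365e-06 m²; R₁ = ρL/(N·A_s) = (2.70×10^-8)(2870)/(19×3.365e-06) = 1.212 Ω
Section 2: A = 233 mm² = 2.330e-04 m²
R₂ = (2.70×10^-8)(2570)/(2.330e-04) = 0.2978 Ω
R = R₁ + R₂ = 1.51 Ω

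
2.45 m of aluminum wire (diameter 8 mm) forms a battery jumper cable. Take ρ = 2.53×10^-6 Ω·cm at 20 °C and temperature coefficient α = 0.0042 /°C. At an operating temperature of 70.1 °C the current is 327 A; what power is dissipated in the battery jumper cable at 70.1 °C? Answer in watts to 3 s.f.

160 W

ρ = 2.53×10^-6 Ω·cm = 2.53×10^-8 Ω·m
A = π(d/2)² = π(4.0000e-03 m)² = 5.027e-05 m²
R₍20₎ = ρL/A = (2.53×10^-8)(2.45)/(5.027e-05) = 0.001233 Ω
R₍70.1₎ = R₍20₎(1 + αΔT) = 0.001233 × (1 + 0.0042×50.1) = 0.001493 Ω
P = I²R = (327)² × 0.001493 = 160 W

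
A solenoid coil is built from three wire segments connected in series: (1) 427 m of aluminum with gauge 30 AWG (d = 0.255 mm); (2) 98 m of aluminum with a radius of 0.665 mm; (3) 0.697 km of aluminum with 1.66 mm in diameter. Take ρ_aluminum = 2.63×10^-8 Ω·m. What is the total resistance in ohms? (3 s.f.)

Seg 1: A = π(0.255/2 mm)² = π(1.2750e-04 m)² = 5.107e-08 m²
R_1 = (2.63×10^-8)(427)/(5.107e-08) = 219.9 Ω
Seg 2: A = πr² = π(6.6500e-04 m)² = 1.389e-06 m²
R_2 = (2.63×10^-8)(98)/(1.389e-06) = 1.855 Ω
Seg 3: A = π(d/2)² = π(8.3000e-04 m)² = 2.164e-06 m²
R_3 = (2.63×10^-8)(697)/(2.164e-06) = 8.47 Ω
R_total = R_1 + R_2 + R_3 = 230 Ω

230 Ω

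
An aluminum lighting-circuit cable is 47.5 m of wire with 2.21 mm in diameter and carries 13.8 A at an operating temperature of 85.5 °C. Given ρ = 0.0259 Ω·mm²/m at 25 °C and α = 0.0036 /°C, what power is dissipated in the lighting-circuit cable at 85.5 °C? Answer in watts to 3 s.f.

ρ = 0.0259 Ω·mm²/m = 2.59×10^-8 Ω·m
A = π(d/2)² = π(1.1050e-03 m)² = 3.836e-06 m²
R₍25₎ = ρL/A = (2.59×10^-8)(47.5)/(3.836e-06) = 0.3207 Ω
R₍85.5₎ = R₍25₎(1 + αΔT) = 0.3207 × (1 + 0.0036×60.5) = 0.3906 Ω
P = I²R = (13.8)² × 0.3906 = 74.4 W

74.4 W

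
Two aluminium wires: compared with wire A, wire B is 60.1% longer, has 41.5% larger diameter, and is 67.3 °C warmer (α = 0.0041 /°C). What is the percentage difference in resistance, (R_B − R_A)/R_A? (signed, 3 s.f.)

2.02%

R ∝ ρL/d² with ρ ∝ (1+αΔT), so R_B/R_A = (1 + 60.1/100) × (1 + 41.5/100)⁻² × (1 + 0.0041×67.3)
= 1.601 × 0.4994 × 1.276 = 1.02
(R_B − R_A)/R_A = 1.02 − 1 = 2.02%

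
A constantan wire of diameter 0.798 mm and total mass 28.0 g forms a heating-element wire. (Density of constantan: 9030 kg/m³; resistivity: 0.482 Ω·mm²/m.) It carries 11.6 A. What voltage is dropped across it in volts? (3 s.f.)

69.3 V

ρ = 0.482 Ω·mm²/m = 4.82×10^-7 Ω·m
A = π(d/2)² = π(3.9900e-04 m)² = 5.0014e-07 m²
L = m/(density·A) = 0.028/(9030×5.0014e-07) = 6.2 m
R = ρL/A = (4.82×10^-7)(6.2)/(5.0014e-07) = 5.975 Ω
V = IR = 11.6 × 5.975 = 69.3 V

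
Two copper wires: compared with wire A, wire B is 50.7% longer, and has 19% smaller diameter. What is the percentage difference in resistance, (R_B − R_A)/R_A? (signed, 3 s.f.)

130%

R ∝ L/d², so R_B/R_A = (1 + 50.7/100) × (1 − 19/100)⁻²
= 1.507 × 1.524 = 2.297
(R_B − R_A)/R_A = 2.297 − 1 = 130%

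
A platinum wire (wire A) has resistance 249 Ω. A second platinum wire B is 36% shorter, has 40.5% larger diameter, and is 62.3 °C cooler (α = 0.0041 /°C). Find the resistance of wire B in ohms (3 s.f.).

60.1 Ω

R ∝ ρL/d² with ρ ∝ (1+αΔT), so R_B/R_A = (1 − 36/100) × (1 + 40.5/100)⁻² × (1 − 0.0041×62.3)
= 0.64 × 0.5066 × 0.7446 = 0.2414
R_B = 0.2414 × 249 = 60.1 Ω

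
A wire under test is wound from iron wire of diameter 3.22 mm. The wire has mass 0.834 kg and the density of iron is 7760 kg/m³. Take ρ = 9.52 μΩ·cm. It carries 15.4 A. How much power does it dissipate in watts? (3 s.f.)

36.6 W

ρ = 9.52 μΩ·cm = 9.52×10^-8 Ω·m
A = π(d/2)² = π(1.6100e-03 m)² = 8.1433e-06 m²
L = m/(density·A) = 0.834/(7760×8.1433e-06) = 13.2 m
R = ρL/A = (9.52×10^-8)(13.2)/(8.1433e-06) = 0.1543 Ω
P = I²R = (15.4)² × 0.1543 = 36.6 W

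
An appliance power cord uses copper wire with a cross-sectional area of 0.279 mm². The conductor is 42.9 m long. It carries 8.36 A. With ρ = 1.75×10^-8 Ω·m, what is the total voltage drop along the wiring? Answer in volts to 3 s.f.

A = 0.279 mm² = 2.790e-07 m²
R = ρL/A = (1.75×10^-8)(42.9)/(2.790e-07) = 2.691 Ω
V = IR = 8.36 × 2.691 = 22.5 V

22.5 V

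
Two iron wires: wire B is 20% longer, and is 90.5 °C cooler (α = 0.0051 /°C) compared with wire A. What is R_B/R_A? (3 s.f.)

R ∝ ρL/d² with ρ ∝ (1+αΔT), so R_B/R_A = (1 + 20/100) × (1 − 0.0051×90.5)
= 1.2 × 0.5384 = 0.646

0.646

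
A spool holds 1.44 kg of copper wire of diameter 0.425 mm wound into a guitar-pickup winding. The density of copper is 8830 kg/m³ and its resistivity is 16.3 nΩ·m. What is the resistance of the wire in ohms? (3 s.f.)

132 Ω

ρ = 16.3 nΩ·m = 1.63×10^-8 Ω·m
A = π(d/2)² = π(2.1250e-04 m)² = 1.4186e-07 m²
L = m/(density·A) = 1.44/(8830×1.4186e-07) = 1150 m
R = ρL/A = (1.63×10^-8)(1150)/(1.4186e-07) = 132 Ω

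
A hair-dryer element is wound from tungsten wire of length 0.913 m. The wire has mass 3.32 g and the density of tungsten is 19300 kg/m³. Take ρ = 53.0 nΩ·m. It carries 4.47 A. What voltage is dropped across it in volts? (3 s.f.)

1.15 V

ρ = 53.0 nΩ·m = 5.30×10^-8 Ω·m
A = m/(density·L) = 0.00332/(19300×0.913) = 1.8841e-07 m²
R = ρL/A = (5.30×10^-8)(0.913)/(1.8841e-07) = 0.2568 Ω
V = IR = 4.47 × 0.2568 = 1.15 V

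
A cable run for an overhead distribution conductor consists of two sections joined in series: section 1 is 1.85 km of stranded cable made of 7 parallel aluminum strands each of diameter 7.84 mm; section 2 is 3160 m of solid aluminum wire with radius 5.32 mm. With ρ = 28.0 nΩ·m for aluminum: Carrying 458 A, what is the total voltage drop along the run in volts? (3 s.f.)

526 V

ρ = 28.0 nΩ·m = 2.80×10^-8 Ω·m
Section 1: A_strand = π(3.9200e-03)² = 4.827e-05 m²; R₁ = ρL/(N·A_s) = (2.80×10^-8)(1850)/(7×4.827e-05) = 0.1533 Ω
Section 2: A = πr² = π(5.3200e-03 m)² = 8.891e-05 m²
R₂ = (2.80×10^-8)(3160)/(8.891e-05) = 0.9951 Ω
R = R₁ + R₂ = 1.148 Ω
V = IR = 458 × 1.148 = 526 V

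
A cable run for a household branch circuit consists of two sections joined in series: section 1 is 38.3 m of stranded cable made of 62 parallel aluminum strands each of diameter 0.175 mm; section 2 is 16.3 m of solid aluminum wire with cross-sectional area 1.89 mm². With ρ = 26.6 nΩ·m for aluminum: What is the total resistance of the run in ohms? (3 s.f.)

ρ = 26.6 nΩ·m = 2.66×10^-8 Ω·m
Section 1: A_strand = π(8.7500e-05)² = 2.405e-08 m²; R₁ = ρL/(N·A_s) = (2.66×10^-8)(38.3)/(62×2.405e-08) = 0.6832 Ω
Section 2: A = 1.89 mm² = 1.890e-06 m²
R₂ = (2.66×10^-8)(16.3)/(1.890e-06) = 0.2294 Ω
R = R₁ + R₂ = 0.913 Ω

0.913 Ω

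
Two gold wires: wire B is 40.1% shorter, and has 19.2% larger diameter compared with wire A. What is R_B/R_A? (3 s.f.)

R ∝ L/d², so R_B/R_A = (1 − 40.1/100) × (1 + 19.2/100)⁻²
= 0.599 × 0.7038 = 0.422

0.422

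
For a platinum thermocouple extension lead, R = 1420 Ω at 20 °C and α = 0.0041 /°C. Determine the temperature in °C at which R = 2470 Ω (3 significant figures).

R = R₀(1 + α(T − T₀)) ⇒ T = T₀ + (R/R₀ − 1)/α
T = 20 + (2470/1420 − 1)/0.0041 = 20 + (0.7394)/0.0041 = 200 °C

200 °C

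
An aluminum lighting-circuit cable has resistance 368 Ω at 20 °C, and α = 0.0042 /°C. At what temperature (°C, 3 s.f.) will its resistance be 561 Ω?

R = R₀(1 + α(T − T₀)) ⇒ T = T₀ + (R/R₀ − 1)/α
T = 20 + (561/368 − 1)/0.0042 = 20 + (0.5245)/0.0042 = 145 °C

145 °C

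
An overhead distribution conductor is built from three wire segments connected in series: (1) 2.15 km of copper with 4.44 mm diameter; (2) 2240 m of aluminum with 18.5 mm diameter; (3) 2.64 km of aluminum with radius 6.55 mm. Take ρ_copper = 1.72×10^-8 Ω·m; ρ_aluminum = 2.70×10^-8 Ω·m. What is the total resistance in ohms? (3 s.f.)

3.14 Ω

Seg 1: A = π(d/2)² = π(2.2200e-03 m)² = 1.548e-05 m²
R_1 = (1.72×10^-8)(2150)/(1.548e-05) = 2.388 Ω
Seg 2: A = π(d/2)² = π(9.2500e-03 m)² = 2.688e-04 m²
R_2 = (2.70×10^-8)(2240)/(2.688e-04) = 0.225 Ω
Seg 3: A = πr² = π(6.5500e-03 m)² = 1.348e-04 m²
R_3 = (2.70×10^-8)(2640)/(1.348e-04) = 0.5289 Ω
R_total = R_1 + R_2 + R_3 = 3.14 Ω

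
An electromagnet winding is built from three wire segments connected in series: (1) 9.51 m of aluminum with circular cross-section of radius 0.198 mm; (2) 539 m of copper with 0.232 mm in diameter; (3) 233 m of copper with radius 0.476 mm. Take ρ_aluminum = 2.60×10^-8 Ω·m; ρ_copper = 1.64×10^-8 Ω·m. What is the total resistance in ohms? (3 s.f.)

Seg 1: A = πr² = π(1.9800e-04 m)² = 1.232e-07 m²
R_1 = (2.60×10^-8)(9.51)/(1.232e-07) = 2.008 Ω
Seg 2: A = π(d/2)² = π(1.1600e-04 m)² = 4.227e-08 m²
R_2 = (1.64×10^-8)(539)/(4.227e-08) = 209.1 Ω
Seg 3: A = πr² = π(4.7600e-04 m)² = 7.118e-07 m²
R_3 = (1.64×10^-8)(233)/(7.118e-07) = 5.368 Ω
R_total = R_1 + R_2 + R_3 = 216 Ω

216 Ω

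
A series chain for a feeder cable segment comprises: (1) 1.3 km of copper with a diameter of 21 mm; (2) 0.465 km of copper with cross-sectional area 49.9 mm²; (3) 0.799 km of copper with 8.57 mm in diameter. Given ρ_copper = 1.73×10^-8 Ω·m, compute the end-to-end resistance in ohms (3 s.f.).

0.466 Ω

Seg 1: A = π(d/2)² = π(1.0500e-02 m)² = 3.464e-04 m²
R_1 = (1.73×10^-8)(1300)/(3.464e-04) = 0.06493 Ω
Seg 2: A = 49.9 mm² = 4.990e-05 m²
R_2 = (1.73×10^-8)(465)/(4.990e-05) = 0.1612 Ω
Seg 3: A = π(d/2)² = π(4.2850e-03 m)² = 5.768e-05 m²
R_3 = (1.73×10^-8)(799)/(5.768e-05) = 0.2396 Ω
R_total = R_1 + R_2 + R_3 = 0.466 Ω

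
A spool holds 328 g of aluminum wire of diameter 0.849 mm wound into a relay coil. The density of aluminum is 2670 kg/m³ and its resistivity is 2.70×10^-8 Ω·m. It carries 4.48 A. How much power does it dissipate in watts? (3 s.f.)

208 W

A = π(d/2)² = π(4.2450e-04 m)² = 5.6612e-07 m²
L = m/(density·A) = 0.328/(2670×5.6612e-07) = 217 m
R = ρL/A = (2.70×10^-8)(217)/(5.6612e-07) = 10.35 Ω
P = I²R = (4.48)² × 10.35 = 208 W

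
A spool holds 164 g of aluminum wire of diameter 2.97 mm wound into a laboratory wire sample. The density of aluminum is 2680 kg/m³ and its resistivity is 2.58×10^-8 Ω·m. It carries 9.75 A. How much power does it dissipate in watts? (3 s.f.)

3.13 W

A = π(d/2)² = π(1.4850e-03 m)² = 6.9279e-06 m²
L = m/(density·A) = 0.164/(2680×6.9279e-06) = 8.833 m
R = ρL/A = (2.58×10^-8)(8.833)/(6.9279e-06) = 0.03289 Ω
P = I²R = (9.75)² × 0.03289 = 3.13 W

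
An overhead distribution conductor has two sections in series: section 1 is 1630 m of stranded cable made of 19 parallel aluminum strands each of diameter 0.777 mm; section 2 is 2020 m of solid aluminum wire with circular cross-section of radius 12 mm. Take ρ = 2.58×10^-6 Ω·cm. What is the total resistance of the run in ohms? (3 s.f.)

4.78 Ω

ρ = 2.58×10^-6 Ω·cm = 2.58×10^-8 Ω·m
Section 1: A_strand = π(3.8850e-04)² = 4.742e-07 m²; R₁ = ρL/(N·A_s) = (2.58×10^-8)(1630)/(19×4.742e-07) = 4.668 Ω
Section 2: A = πr² = π(1.2000e-02 m)² = 4.524e-04 m²
R₂ = (2.58×10^-8)(2020)/(4.524e-04) = 0.1152 Ω
R = R₁ + R₂ = 4.78 Ω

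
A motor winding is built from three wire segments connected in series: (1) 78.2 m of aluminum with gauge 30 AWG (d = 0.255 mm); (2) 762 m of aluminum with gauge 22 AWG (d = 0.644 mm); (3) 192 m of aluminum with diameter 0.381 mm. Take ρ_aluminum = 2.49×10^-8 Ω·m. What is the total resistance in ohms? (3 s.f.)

Seg 1: A = π(0.255/2 mm)² = π(1.2750e-04 m)² = 5.107e-08 m²
R_1 = (2.49×10^-8)(78.2)/(5.107e-08) = 38.13 Ω
Seg 2: A = π(0.644/2 mm)² = π(3.2200e-04 m)² = 3.257e-07 m²
R_2 = (2.49×10^-8)(762)/(3.257e-07) = 58.25 Ω
Seg 3: A = π(d/2)² = π(1.9050e-04 m)² = 1.140e-07 m²
R_3 = (2.49×10^-8)(192)/(1.140e-07) = 41.93 Ω
R_total = R_1 + R_2 + R_3 = 138 Ω

138 Ω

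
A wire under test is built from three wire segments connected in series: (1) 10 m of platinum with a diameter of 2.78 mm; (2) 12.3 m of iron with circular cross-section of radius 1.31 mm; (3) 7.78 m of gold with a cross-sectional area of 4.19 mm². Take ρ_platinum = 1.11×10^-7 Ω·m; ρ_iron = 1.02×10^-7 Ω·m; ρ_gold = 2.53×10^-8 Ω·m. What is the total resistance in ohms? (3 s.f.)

Seg 1: A = π(d/2)² = π(1.3900e-03 m)² = 6.070e-06 m²
R_1 = (1.11×10^-7)(10)/(6.070e-06) = 0.1829 Ω
Seg 2: A = πr² = π(1.3100e-03 m)² = 5.391e-06 m²
R_2 = (1.02×10^-7)(12.3)/(5.391e-06) = 0.2327 Ω
Seg 3: A = 4.19 mm² = 4.190e-06 m²
R_3 = (2.53×10^-8)(7.78)/(4.190e-06) = 0.04698 Ω
R_total = R_1 + R_2 + R_3 = 0.463 Ω

0.463 Ω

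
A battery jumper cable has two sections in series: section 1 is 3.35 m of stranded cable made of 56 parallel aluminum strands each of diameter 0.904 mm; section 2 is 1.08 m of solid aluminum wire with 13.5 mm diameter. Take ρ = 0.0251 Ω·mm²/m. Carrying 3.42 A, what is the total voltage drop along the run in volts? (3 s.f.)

ρ = 0.0251 Ω·mm²/m = 2.51×10^-8 Ω·m
Section 1: A_strand = π(4.5200e-04)² = 6.418e-07 m²; R₁ = ρL/(N·A_s) = (2.51×10^-8)(3.35)/(56×6.418e-07) = 0.002339 Ω
Section 2: A = π(d/2)² = π(6.7500e-03 m)² = 1.431e-04 m²
R₂ = (2.51×10^-8)(1.08)/(1.431e-04) = 1.894×10^-4 Ω
R = R₁ + R₂ = 0.002529 Ω
V = IR = 3.42 × 0.002529 = 0.00865 V

0.00865 V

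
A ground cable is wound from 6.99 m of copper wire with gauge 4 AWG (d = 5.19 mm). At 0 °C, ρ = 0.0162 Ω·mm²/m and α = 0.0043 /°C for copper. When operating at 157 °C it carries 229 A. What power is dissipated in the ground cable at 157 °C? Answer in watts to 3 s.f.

470 W

ρ = 0.0162 Ω·mm²/m = 1.62×10^-8 Ω·m
A = π(5.19/2 mm)² = π(2.5950e-03 m)² = 2.116e-05 m²
R₍0₎ = ρL/A = (1.62×10^-8)(6.99)/(2.116e-05) = 0.005353 Ω
R₍157₎ = R₍0₎(1 + αΔT) = 0.005353 × (1 + 0.0043×157) = 0.008966 Ω
P = I²R = (229)² × 0.008966 = 470 W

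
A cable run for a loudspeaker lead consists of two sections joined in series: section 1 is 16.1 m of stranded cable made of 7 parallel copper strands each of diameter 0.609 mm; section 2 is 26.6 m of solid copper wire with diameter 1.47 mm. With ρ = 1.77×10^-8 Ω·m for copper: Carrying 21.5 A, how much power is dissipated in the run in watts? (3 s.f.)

193 W

Section 1: A_strand = π(3.0450e-04)² = 2.913e-07 m²; R₁ = ρL/(N·A_s) = (1.77×10^-8)(16.1)/(7×2.913e-07) = 0.1398 Ω
Section 2: A = π(d/2)² = π(7.3500e-04 m)² = 1.697e-06 m²
R₂ = (1.77×10^-8)(26.6)/(1.697e-06) = 0.2774 Ω
R = R₁ + R₂ = 0.4172 Ω
P = I²R = (21.5)² × 0.4172 = 193 W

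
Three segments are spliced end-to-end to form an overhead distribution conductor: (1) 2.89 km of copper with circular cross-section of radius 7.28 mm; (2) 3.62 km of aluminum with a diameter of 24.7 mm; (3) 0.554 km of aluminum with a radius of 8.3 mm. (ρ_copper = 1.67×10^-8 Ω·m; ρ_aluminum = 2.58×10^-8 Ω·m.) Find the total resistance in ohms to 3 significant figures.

Seg 1: A = πr² = π(7.2800e-03 m)² = 1.665e-04 m²
R_1 = (1.67×10^-8)(2890)/(1.665e-04) = 0.2899 Ω
Seg 2: A = π(d/2)² = π(1.2350e-02 m)² = 4.792e-04 m²
R_2 = (2.58×10^-8)(3620)/(4.792e-04) = 0.1949 Ω
Seg 3: A = πr² = π(8.3000e-03 m)² = 2.164e-04 m²
R_3 = (2.58×10^-8)(554)/(2.164e-04) = 0.06604 Ω
R_total = R_1 + R_2 + R_3 = 0.551 Ω

0.551 Ω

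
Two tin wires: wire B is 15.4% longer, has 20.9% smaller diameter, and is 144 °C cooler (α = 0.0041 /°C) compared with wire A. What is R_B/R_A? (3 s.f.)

R ∝ ρL/d² with ρ ∝ (1+αΔT), so R_B/R_A = (1 + 15.4/100) × (1 − 20.9/100)⁻² × (1 − 0.0041×144)
= 1.154 × 1.598 × 0.4096 = 0.755

0.755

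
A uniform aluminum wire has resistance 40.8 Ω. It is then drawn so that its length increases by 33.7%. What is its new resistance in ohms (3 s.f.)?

72.9 Ω

k = 1 + 33.7/100 = 1.337; volume constant ⇒ A' = A/k, so R' = k²R.
R' = 1.788 × 40.8 = 72.9 Ω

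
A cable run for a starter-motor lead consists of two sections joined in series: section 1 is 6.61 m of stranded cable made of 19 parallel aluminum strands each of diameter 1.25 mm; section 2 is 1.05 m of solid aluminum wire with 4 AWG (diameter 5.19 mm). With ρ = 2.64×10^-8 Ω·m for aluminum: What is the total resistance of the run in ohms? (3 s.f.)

Section 1: A_strand = π(6.2500e-04)² = 1.227e-06 m²; R₁ = ρL/(N·A_s) = (2.64×10^-8)(6.61)/(19×1.227e-06) = 0.007484 Ω
Section 2: A = π(5.19/2 mm)² = π(2.5950e-03 m)² = 2.116e-05 m²
R₂ = (2.64×10^-8)(1.05)/(2.116e-05) = 0.00131 Ω
R = R₁ + R₂ = 0.00879 Ω

0.00879 Ω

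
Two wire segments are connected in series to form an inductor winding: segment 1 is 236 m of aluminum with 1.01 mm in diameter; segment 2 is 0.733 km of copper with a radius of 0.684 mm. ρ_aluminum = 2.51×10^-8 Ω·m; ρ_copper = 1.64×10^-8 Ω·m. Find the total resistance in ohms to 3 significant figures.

15.6 Ω

Segment 1: A = π(d/2)² = π(5.0500e-04 m)² = 8.012e-07 m²
R₁ = ρL/A = (2.51×10^-8)(236)/(8.012e-07) = 7.394 Ω
Segment 2: A = πr² = π(6.8400e-04 m)² = 1.470e-06 m²
R₂ = (1.64×10^-8)(733)/(1.470e-06) = 8.179 Ω
R = R₁ + R₂ = 15.6 Ω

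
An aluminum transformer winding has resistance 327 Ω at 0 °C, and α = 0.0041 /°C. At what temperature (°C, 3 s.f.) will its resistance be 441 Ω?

85.0 °C

R = R₀(1 + α(T − T₀)) ⇒ T = T₀ + (R/R₀ − 1)/α
T = 0 + (441/327 − 1)/0.0041 = 0 + (0.3486)/0.0041 = 85.0 °C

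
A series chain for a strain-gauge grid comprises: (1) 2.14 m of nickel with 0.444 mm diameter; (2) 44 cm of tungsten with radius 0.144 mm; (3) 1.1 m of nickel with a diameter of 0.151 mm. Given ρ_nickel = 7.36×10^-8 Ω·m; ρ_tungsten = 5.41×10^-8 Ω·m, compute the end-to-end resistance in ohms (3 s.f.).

Seg 1: A = π(d/2)² = π(2.2200e-04 m)² = 1.548e-07 m²
R_1 = (7.36×10^-8)(2.14)/(1.548e-07) = 1.017 Ω
Seg 2: A = πr² = π(1.4400e-04 m)² = 6.514e-08 m²
R_2 = (5.41×10^-8)(0.44)/(6.514e-08) = 0.3654 Ω
Seg 3: A = π(d/2)² = π(7.5500e-05 m)² = 1.791e-08 m²
R_3 = (7.36×10^-8)(1.1)/(1.791e-08) = 4.521 Ω
R_total = R_1 + R_2 + R_3 = 5.90 Ω

5.90 Ω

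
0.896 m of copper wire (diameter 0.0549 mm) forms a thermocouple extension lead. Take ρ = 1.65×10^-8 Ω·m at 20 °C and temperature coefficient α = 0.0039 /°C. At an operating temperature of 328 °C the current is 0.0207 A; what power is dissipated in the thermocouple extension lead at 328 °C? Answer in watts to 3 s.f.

0.00589 W

A = π(d/2)² = π(2.7450e-05 m)² = 2.367e-09 m²
R₍20₎ = ρL/A = (1.65×10^-8)(0.896)/(2.367e-09) = 6.245 Ω
R₍328₎ = R₍20₎(1 + αΔT) = 6.245 × (1 + 0.0039×308) = 13.75 Ω
P = I²R = (0.0207)² × 13.75 = 0.00589 W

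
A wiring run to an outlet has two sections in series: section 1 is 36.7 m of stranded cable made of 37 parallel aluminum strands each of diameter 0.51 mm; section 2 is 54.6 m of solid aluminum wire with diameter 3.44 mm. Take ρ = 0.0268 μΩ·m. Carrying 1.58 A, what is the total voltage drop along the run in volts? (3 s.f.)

ρ = 0.0268 μΩ·m = 2.68×10^-8 Ω·m
Section 1: A_strand = π(2.5500e-04)² = 2.043e-07 m²; R₁ = ρL/(N·A_s) = (2.68×10^-8)(36.7)/(37×2.043e-07) = 0.1301 Ω
Section 2: A = π(d/2)² = π(1.7200e-03 m)² = 9.294e-06 m²
R₂ = (2.68×10^-8)(54.6)/(9.294e-06) = 0.1574 Ω
R = R₁ + R₂ = 0.2876 Ω
V = IR = 1.58 × 0.2876 = 0.454 V

0.454 V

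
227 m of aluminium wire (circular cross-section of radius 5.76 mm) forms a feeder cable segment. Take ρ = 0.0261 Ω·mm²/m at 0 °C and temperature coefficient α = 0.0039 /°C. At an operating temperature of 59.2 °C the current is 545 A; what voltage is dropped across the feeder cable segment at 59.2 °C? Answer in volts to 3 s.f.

ρ = 0.0261 Ω·mm²/m = 2.61×10^-8 Ω·m
A = πr² = π(5.7600e-03 m)² = 1.042e-04 m²
R₍0₎ = ρL/A = (2.61×10^-8)(227)/(1.042e-04) = 0.05684 Ω
R₍59.2₎ = R₍0₎(1 + αΔT) = 0.05684 × (1 + 0.0039×59.2) = 0.06997 Ω
V = IR = 545 × 0.06997 = 38.1 V

38.1 V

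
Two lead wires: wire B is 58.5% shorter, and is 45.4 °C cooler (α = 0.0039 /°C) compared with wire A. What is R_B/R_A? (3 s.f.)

R ∝ ρL/d² with ρ ∝ (1+αΔT), so R_B/R_A = (1 − 58.5/100) × (1 − 0.0039×45.4)
= 0.415 × 0.8229 = 0.342

0.342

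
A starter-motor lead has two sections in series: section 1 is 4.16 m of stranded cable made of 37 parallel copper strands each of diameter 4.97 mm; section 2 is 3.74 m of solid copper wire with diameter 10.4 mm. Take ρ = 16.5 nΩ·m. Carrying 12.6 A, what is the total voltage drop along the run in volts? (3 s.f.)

ρ = 16.5 nΩ·m = 1.65×10^-8 Ω·m
Section 1: A_strand = π(2.4850e-03)² = 1.940e-05 m²; R₁ = ρL/(N·A_s) = (1.65×10^-8)(4.16)/(37×1.940e-05) = 9.563×10^-5 Ω
Section 2: A = π(d/2)² = π(5.2000e-03 m)² = 8.495e-05 m²
R₂ = (1.65×10^-8)(3.74)/(8.495e-05) = 7.264×10^-4 Ω
R = R₁ + R₂ = 8.221×10^-4 Ω
V = IR = 12.6 × 8.221×10^-4 = 0.0104 V

0.0104 V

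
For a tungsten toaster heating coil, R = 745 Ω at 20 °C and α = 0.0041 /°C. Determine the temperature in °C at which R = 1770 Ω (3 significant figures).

356 °C

R = R₀(1 + α(T − T₀)) ⇒ T = T₀ + (R/R₀ − 1)/α
T = 20 + (1770/745 − 1)/0.0041 = 20 + (1.376)/0.0041 = 356 °C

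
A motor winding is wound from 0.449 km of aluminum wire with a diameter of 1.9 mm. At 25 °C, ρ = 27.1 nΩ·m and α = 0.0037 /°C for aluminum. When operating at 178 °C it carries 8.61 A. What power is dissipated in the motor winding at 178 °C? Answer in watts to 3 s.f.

498 W

ρ = 27.1 nΩ·m = 2.71×10^-8 Ω·m
A = π(d/2)² = π(9.5000e-04 m)² = 2.835e-06 m²
R₍25₎ = ρL/A = (2.71×10^-8)(449)/(2.835e-06) = 4.292 Ω
R₍178₎ = R₍25₎(1 + αΔT) = 4.292 × (1 + 0.0037×153) = 6.721 Ω
P = I²R = (8.61)² × 6.721 = 498 W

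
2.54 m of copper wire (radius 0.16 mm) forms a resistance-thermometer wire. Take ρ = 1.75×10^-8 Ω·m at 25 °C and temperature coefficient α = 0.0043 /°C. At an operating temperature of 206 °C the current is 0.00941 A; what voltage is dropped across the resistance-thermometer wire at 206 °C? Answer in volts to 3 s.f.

A = πr² = π(1.6000e-04 m)² = 8.042e-08 m²
R₍25₎ = ρL/A = (1.75×10^-8)(2.54)/(8.042e-08) = 0.5527 Ω
R₍206₎ = R₍25₎(1 + αΔT) = 0.5527 × (1 + 0.0043×181) = 0.9828 Ω
V = IR = 0.00941 × 0.9828 = 0.00925 V

0.00925 V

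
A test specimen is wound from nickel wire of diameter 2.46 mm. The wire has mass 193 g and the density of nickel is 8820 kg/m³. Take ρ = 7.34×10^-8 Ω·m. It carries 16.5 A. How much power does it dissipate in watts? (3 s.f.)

19.4 W

A = π(d/2)² = π(1.2300e-03 m)² = 4.7529e-06 m²
L = m/(density·A) = 0.193/(8820×4.7529e-06) = 4.604 m
R = ρL/A = (7.34×10^-8)(4.604)/(4.7529e-06) = 0.0711 Ω
P = I²R = (16.5)² × 0.0711 = 19.4 W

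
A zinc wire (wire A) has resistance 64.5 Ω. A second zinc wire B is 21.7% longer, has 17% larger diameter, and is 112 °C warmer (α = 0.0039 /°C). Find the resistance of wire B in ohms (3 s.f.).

R ∝ ρL/d² with ρ ∝ (1+αΔT), so R_B/R_A = (1 + 21.7/100) × (1 + 17/100)⁻² × (1 + 0.0039×112)
= 1.217 × 0.7305 × 1.437 = 1.277
R_B = 1.277 × 64.5 = 82.4 Ω

82.4 Ω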